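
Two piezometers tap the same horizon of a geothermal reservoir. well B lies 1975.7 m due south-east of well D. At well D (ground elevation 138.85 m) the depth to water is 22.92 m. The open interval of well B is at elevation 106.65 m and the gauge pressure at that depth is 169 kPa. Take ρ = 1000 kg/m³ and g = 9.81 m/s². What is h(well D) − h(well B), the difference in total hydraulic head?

Δh ≈ -7.95 m

Total head at well D: h = 138.85 − 22.92 = 115.93 m.
Pressure head at well B: ψ = P/(ρg) = 169×1000 / (1000 × 9.81) = 17.23 m.
Total head at well B: h = z + ψ = 106.65 + 17.23 = 123.88 m.
Head difference: h(well D) − h(well B) = 115.93 − 123.88 = -7.95 m.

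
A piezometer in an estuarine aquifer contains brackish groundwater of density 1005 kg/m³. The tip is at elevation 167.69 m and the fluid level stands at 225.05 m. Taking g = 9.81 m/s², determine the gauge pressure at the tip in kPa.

P ≈ 566 kPa

Pressure head ψ = h − z = 225.05 − 167.69 = 57.36 m.
P = ρgψ = 1005 × 9.81 × 57.36 = 565515 Pa ≈ 566 kPa.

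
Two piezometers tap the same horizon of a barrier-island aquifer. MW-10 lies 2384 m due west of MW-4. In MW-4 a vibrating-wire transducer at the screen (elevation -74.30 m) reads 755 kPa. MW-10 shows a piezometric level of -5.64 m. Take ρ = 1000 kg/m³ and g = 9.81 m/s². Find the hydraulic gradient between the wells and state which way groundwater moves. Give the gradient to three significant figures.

i ≈ 0.00348; groundwater flows toward the west

Pressure head at MW-4: ψ = P/(ρg) = 755×1000 / (1000 × 9.81) = 76.96 m.
Total head at MW-4: h = z + ψ = -74.30 + 76.96 = 2.66 m.
Total head at MW-10: h = -5.64 m (water level in the piezometer is the total head).
Head difference: h(MW-4) − h(MW-10) = 2.66 − (-5.64) = 8.30 m.
Hydraulic gradient: i = |Δh| / L = 8.30 / 2384 = 0.00348.
Flow is from higher to lower head: from MW-4 toward MW-10, i.e. toward the west.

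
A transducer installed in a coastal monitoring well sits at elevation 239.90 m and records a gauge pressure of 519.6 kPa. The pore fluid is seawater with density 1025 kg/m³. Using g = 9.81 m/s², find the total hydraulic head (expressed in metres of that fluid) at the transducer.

h ≈ 291.57 m

ψ = P/(ρg) = 519.6×1000 / (1025 × 9.81) = 51.67 m.
h = z + ψ = 239.90 + 51.67 = 291.57 m.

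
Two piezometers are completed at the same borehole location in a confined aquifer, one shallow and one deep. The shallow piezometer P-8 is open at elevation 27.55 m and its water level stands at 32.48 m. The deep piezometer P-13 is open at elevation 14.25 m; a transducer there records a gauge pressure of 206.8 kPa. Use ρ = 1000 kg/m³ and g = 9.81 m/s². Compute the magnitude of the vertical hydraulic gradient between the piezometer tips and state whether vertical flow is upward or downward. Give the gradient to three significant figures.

Total head at P-8: h = 32.48 m (water level in the standpipe).
Pressure head at P-13: ψ = P/(ρg) = 206.8×1000 / (1000 × 9.81) = 21.08 m.
Total head at P-13: h = z + ψ = 14.25 + 21.08 = 35.33 m.
Δh = h(P-8) − h(P-13) = 32.48 − 35.33 = -2.85 m.
Vertical separation Δz = 27.55 − 14.25 = 13.30 m.
|i_v| = |Δh| / Δz = 2.85 / 13.30 = 0.214.
Head is higher in the deep piezometer, so vertical flow is upward (discharge condition).

|i_v| ≈ 0.214; vertical flow is upward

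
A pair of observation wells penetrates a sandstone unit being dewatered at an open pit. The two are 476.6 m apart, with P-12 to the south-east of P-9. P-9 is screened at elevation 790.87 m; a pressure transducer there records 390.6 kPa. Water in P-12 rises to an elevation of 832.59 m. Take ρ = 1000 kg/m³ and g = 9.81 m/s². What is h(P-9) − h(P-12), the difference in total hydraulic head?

Pressure head at P-9: ψ = P/(ρg) = 390.6×1000 / (1000 × 9.81) = 39.82 m.
Total head at P-9: h = z + ψ = 790.87 + 39.82 = 830.69 m.
Total head at P-12: h = 832.59 m (water level in the piezometer is the total head).
Head difference: h(P-9) − h(P-12) = 830.69 − 832.59 = -1.90 m.

Δh ≈ -1.90 m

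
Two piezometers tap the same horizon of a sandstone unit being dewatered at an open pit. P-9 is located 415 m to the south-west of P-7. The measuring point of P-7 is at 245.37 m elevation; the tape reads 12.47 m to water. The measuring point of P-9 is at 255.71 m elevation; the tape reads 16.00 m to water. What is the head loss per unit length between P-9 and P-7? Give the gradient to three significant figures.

Total head at P-7: h = 245.37 − 12.47 = 232.90 m.
Total head at P-9: h = 255.71 − 16.00 = 239.71 m.
Head difference: h(P-7) − h(P-9) = 232.90 − 239.71 = -6.81 m.
Hydraulic gradient: i = |Δh| / L = 6.81 / 415 = 0.0164.

i ≈ 0.0164 m/m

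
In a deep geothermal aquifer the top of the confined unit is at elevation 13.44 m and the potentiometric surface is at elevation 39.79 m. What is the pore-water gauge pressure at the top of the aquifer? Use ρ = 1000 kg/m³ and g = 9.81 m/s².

P ≈ 258 kPa

Pressure head at the aquifer top: ψ = h − z = 39.79 − 13.44 = 26.35 m.
P = ρgψ = 1000 × 9.81 × 26.35 = 258493 Pa ≈ 258 kPa.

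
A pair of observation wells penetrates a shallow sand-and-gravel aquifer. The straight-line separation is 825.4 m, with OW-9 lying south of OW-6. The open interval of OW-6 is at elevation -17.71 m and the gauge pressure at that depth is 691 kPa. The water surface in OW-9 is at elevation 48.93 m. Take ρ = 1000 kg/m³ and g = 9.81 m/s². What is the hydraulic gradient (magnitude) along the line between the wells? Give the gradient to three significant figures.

i ≈ 0.00460

Pressure head at OW-6: ψ = P/(ρg) = 691×1000 / (1000 × 9.81) = 70.44 m.
Total head at OW-6: h = z + ψ = -17.71 + 70.44 = 52.73 m.
Total head at OW-9: h = 48.93 m (water level in the piezometer is the total head).
Head difference: h(OW-6) − h(OW-9) = 52.73 − 48.93 = 3.80 m.
Hydraulic gradient: i = |Δh| / L = 3.80 / 825.4 = 0.00460.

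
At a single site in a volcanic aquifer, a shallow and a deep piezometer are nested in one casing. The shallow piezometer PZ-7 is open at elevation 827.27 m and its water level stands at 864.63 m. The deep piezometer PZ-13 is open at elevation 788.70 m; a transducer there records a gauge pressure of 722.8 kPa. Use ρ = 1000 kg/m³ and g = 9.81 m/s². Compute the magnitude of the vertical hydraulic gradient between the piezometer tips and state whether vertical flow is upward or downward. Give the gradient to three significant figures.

Total head at PZ-7: h = 864.63 m (water level in the standpipe).
Pressure head at PZ-13: ψ = P/(ρg) = 722.8×1000 / (1000 × 9.81) = 73.68 m.
Total head at PZ-13: h = z + ψ = 788.70 + 73.68 = 862.38 m.
Δh = h(PZ-7) − h(PZ-13) = 864.63 − 862.38 = 2.25 m.
Vertical separation Δz = 827.27 − 788.70 = 38.57 m.
|i_v| = |Δh| / Δz = 2.25 / 38.57 = 0.0583.
Head is higher in the shallow piezometer, so vertical flow is downward (recharge condition).

|i_v| ≈ 0.0583; vertical flow is downward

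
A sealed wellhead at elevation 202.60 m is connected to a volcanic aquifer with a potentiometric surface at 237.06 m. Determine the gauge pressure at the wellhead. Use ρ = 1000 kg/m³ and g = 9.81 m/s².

Head above the cap: Δh = 237.06 − 202.60 = 34.46 m.
P = ρgΔh = 1000 × 9.81 × 34.46 = 338053 Pa ≈ 338 kPa.

P ≈ 338 kPa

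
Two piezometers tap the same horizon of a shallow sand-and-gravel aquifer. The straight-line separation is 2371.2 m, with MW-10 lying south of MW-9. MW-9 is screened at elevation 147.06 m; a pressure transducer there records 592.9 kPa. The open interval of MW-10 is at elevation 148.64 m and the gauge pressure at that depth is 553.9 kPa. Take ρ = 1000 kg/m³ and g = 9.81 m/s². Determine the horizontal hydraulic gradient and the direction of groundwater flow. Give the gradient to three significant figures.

i ≈ 0.00101; groundwater flows toward the south

Pressure head at MW-9: ψ = P/(ρg) = 592.9×1000 / (1000 × 9.81) = 60.44 m.
Total head at MW-9: h = z + ψ = 147.06 + 60.44 = 207.50 m.
Pressure head at MW-10: ψ = P/(ρg) = 553.9×1000 / (1000 × 9.81) = 56.46 m.
Total head at MW-10: h = z + ψ = 148.64 + 56.46 = 205.10 m.
Head difference: h(MW-9) − h(MW-10) = 207.50 − 205.10 = 2.40 m.
Hydraulic gradient: i = |Δh| / L = 2.40 / 2371.2 = 0.00101.
Flow is from higher to lower head: from MW-9 toward MW-10, i.e. toward the south.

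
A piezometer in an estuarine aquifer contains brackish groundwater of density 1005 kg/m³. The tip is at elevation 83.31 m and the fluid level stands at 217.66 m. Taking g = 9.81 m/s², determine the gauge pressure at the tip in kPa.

Pressure head ψ = h − z = 217.66 − 83.31 = 134.35 m.
P = ρgψ = 1005 × 9.81 × 134.35 = 1324563 Pa ≈ 1320 kPa.

P ≈ 1320 kPa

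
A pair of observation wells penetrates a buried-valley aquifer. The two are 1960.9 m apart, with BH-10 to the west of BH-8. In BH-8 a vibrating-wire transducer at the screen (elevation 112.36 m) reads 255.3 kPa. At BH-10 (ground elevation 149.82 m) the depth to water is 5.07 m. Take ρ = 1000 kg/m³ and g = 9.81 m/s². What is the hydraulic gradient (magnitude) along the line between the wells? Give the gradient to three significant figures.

i ≈ 0.00325

Pressure head at BH-8: ψ = P/(ρg) = 255.3×1000 / (1000 × 9.81) = 26.02 m.
Total head at BH-8: h = z + ψ = 112.36 + 26.02 = 138.38 m.
Total head at BH-10: h = 149.82 − 5.07 = 144.75 m.
Head difference: h(BH-8) − h(BH-10) = 138.38 − 144.75 = -6.37 m.
Hydraulic gradient: i = |Δh| / L = 6.37 / 1960.9 = 0.00325.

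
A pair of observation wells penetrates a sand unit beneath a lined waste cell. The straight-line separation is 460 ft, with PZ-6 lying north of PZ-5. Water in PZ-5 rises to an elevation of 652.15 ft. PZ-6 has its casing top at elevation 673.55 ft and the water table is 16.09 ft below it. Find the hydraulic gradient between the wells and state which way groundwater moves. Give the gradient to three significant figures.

Total head at PZ-5: h = 652.15 ft (water level in the piezometer is the total head).
Total head at PZ-6: h = 673.55 − 16.09 = 657.46 ft.
Head difference: h(PZ-5) − h(PZ-6) = 652.15 − 657.46 = -5.31 ft.
Hydraulic gradient: i = |Δh| / L = 5.31 / 460 = 0.0115.
Flow is from higher to lower head: from PZ-6 toward PZ-5, i.e. toward the south.

i ≈ 0.0115; groundwater flows toward the south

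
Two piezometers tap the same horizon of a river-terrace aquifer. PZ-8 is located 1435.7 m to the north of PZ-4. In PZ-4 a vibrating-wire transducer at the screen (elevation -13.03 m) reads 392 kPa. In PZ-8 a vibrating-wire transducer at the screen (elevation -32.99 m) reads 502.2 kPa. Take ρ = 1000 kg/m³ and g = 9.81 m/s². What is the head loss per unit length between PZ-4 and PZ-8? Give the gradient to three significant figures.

Pressure head at PZ-4: ψ = P/(ρg) = 392×1000 / (1000 × 9.81) = 39.96 m.
Total head at PZ-4: h = z + ψ = -13.03 + 39.96 = 26.93 m.
Pressure head at PZ-8: ψ = P/(ρg) = 502.2×1000 / (1000 × 9.81) = 51.19 m.
Total head at PZ-8: h = z + ψ = -32.99 + 51.19 = 18.20 m.
Head difference: h(PZ-4) − h(PZ-8) = 26.93 − 18.20 = 8.73 m.
Hydraulic gradient: i = |Δh| / L = 8.73 / 1435.7 = 0.00608.

i ≈ 0.00608 m/m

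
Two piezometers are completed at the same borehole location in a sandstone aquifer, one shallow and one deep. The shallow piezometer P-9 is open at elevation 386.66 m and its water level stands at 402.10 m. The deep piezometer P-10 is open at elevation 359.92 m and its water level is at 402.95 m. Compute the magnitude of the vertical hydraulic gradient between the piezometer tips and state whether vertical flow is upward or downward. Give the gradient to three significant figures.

|i_v| ≈ 0.0318; vertical flow is upward

Total head at P-9: h = 402.10 m (water level in the standpipe).
Total head at P-10: h = 402.95 m.
Δh = h(P-9) − h(P-10) = 402.10 − 402.95 = -0.85 m.
Vertical separation Δz = 386.66 − 359.92 = 26.74 m.
|i_v| = |Δh| / Δz = 0.85 / 26.74 = 0.0318.
Head is higher in the deep piezometer, so vertical flow is upward (discharge condition).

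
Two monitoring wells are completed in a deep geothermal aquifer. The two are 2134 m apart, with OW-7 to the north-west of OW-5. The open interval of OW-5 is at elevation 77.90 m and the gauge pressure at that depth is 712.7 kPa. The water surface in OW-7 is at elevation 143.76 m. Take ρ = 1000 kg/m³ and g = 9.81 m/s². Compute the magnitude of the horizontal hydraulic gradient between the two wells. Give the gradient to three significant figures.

i ≈ 0.00318

Pressure head at OW-5: ψ = P/(ρg) = 712.7×1000 / (1000 × 9.81) = 72.65 m.
Total head at OW-5: h = z + ψ = 77.90 + 72.65 = 150.55 m.
Total head at OW-7: h = 143.76 m (water level in the piezometer is the total head).
Head difference: h(OW-5) − h(OW-7) = 150.55 − 143.76 = 6.79 m.
Hydraulic gradient: i = |Δh| / L = 6.79 / 2134 = 0.00318.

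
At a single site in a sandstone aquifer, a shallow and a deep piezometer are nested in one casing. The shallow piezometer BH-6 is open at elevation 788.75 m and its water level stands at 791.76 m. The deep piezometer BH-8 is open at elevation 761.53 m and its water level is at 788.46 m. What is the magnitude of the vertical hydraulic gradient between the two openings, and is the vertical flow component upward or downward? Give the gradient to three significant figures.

|i_v| ≈ 0.121; vertical flow is downward

Total head at BH-6: h = 791.76 m (water level in the standpipe).
Total head at BH-8: h = 788.46 m.
Δh = h(BH-6) − h(BH-8) = 791.76 − 788.46 = 3.30 m.
Vertical separation Δz = 788.75 − 761.53 = 27.22 m.
|i_v| = |Δh| / Δz = 3.30 / 27.22 = 0.121.
Head is higher in the shallow piezometer, so vertical flow is downward (recharge condition).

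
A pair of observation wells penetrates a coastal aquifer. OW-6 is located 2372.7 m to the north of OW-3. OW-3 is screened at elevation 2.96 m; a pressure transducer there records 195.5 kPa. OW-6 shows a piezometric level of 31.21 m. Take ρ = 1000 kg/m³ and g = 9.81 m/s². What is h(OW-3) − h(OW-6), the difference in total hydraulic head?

Pressure head at OW-3: ψ = P/(ρg) = 195.5×1000 / (1000 × 9.81) = 19.93 m.
Total head at OW-3: h = z + ψ = 2.96 + 19.93 = 22.89 m.
Total head at OW-6: h = 31.21 m (water level in the piezometer is the total head).
Head difference: h(OW-3) − h(OW-6) = 22.89 − 31.21 = -8.32 m.

Δh ≈ -8.32 m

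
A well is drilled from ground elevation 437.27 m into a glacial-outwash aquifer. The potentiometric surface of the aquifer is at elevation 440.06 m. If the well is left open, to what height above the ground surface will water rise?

Water rises to the potentiometric surface, so the rise above ground = 440.06 − 437.27 = 2.79 m.

≈ 2.79 m above ground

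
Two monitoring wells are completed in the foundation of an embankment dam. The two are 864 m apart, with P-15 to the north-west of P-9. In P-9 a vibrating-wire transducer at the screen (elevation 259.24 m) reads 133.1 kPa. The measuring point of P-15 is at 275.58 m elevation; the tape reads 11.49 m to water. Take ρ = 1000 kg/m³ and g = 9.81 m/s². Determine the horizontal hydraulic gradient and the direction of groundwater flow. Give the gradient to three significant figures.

Pressure head at P-9: ψ = P/(ρg) = 133.1×1000 / (1000 × 9.81) = 13.57 m.
Total head at P-9: h = z + ψ = 259.24 + 13.57 = 272.81 m.
Total head at P-15: h = 275.58 − 11.49 = 264.09 m.
Head difference: h(P-9) − h(P-15) = 272.81 − 264.09 = 8.72 m.
Hydraulic gradient: i = |Δh| / L = 8.72 / 864 = 0.0101.
Flow is from higher to lower head: from P-9 toward P-15, i.e. toward the north-west.

i ≈ 0.0101; groundwater flows toward the north-west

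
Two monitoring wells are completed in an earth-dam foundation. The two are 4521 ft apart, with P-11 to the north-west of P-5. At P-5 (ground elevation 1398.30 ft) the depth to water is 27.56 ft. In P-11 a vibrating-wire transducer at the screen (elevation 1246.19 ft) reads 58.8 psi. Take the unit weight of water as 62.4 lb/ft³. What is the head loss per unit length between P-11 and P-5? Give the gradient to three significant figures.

Total head at P-5: h = 1398.30 − 27.56 = 1370.74 ft.
Pressure head at P-11: ψ = 144·P/γ = 144 × 58.8 / 62.4 = 135.69 ft.
Total head at P-11: h = z + ψ = 1246.19 + 135.69 = 1381.88 ft.
Head difference: h(P-5) − h(P-11) = 1370.74 − 1381.88 = -11.14 ft.
Hydraulic gradient: i = |Δh| / L = 11.14 / 4521 = 0.00246.

i ≈ 0.00246 ft/ft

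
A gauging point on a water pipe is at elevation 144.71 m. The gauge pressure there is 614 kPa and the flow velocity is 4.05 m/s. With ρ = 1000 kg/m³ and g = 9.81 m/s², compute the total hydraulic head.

h ≈ 208.14 m

Pressure head ψ = P/(ρg) = 614×1000 / (1000 × 9.81) = 62.59 m.
Velocity head = v²/(2g) = 4.05² / (2 × 9.81) = 0.836 m.
h = z + ψ + v²/(2g) = 144.71 + 62.59 + 0.836 = 208.14 m.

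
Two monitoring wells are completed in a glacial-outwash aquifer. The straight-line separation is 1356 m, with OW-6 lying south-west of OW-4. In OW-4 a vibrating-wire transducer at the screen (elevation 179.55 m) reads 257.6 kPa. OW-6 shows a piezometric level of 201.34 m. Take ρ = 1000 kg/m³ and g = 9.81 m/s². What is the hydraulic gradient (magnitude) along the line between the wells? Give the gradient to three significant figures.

i ≈ 0.00330

Pressure head at OW-4: ψ = P/(ρg) = 257.6×1000 / (1000 × 9.81) = 26.26 m.
Total head at OW-4: h = z + ψ = 179.55 + 26.26 = 205.81 m.
Total head at OW-6: h = 201.34 m (water level in the piezometer is the total head).
Head difference: h(OW-4) − h(OW-6) = 205.81 − 201.34 = 4.47 m.
Hydraulic gradient: i = |Δh| / L = 4.47 / 1356 = 0.00330.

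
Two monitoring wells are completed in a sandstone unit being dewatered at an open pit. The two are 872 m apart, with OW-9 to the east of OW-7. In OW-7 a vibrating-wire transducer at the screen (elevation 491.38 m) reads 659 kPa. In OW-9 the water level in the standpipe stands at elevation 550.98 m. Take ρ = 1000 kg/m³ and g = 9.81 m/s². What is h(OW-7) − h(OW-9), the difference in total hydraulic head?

Pressure head at OW-7: ψ = P/(ρg) = 659×1000 / (1000 × 9.81) = 67.18 m.
Total head at OW-7: h = z + ψ = 491.38 + 67.18 = 558.56 m.
Total head at OW-9: h = 550.98 m (water level in the piezometer is the total head).
Head difference: h(OW-7) − h(OW-9) = 558.56 − 550.98 = 7.58 m.

Δh ≈ 7.58 m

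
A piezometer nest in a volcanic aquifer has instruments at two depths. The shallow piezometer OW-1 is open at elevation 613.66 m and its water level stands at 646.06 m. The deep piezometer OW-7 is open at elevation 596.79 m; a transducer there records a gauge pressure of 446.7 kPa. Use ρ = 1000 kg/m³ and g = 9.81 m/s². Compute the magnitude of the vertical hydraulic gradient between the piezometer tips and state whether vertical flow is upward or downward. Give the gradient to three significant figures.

Total head at OW-1: h = 646.06 m (water level in the standpipe).
Pressure head at OW-7: ψ = P/(ρg) = 446.7×1000 / (1000 × 9.81) = 45.54 m.
Total head at OW-7: h = z + ψ = 596.79 + 45.54 = 642.33 m.
Δh = h(OW-1) − h(OW-7) = 646.06 − 642.33 = 3.73 m.
Vertical separation Δz = 613.66 − 596.79 = 16.87 m.
|i_v| = |Δh| / Δz = 3.73 / 16.87 = 0.221.
Head is higher in the shallow piezometer, so vertical flow is downward (recharge condition).

|i_v| ≈ 0.221; vertical flow is downward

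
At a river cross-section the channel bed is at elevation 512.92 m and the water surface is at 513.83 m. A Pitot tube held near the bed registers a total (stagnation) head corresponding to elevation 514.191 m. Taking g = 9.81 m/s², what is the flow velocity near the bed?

v ≈ 2.66 m/s

Near the bed, under hydrostatic conditions, the piezometric head (z + ψ) equals the free-surface elevation, 513.83 m.
Velocity head = total − piezometric = 514.191 − 513.83 = 0.361 m.
v = √(2g·h_v) = √(2 × 9.81 × 0.361) = 2.66 m/s.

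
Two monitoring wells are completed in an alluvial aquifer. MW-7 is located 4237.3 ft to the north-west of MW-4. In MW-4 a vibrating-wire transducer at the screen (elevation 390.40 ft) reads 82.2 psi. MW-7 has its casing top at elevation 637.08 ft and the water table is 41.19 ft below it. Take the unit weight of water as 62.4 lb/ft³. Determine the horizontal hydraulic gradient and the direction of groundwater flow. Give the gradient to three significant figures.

Pressure head at MW-4: ψ = 144·P/γ = 144 × 82.2 / 62.4 = 189.69 ft.
Total head at MW-4: h = z + ψ = 390.40 + 189.69 = 580.09 ft.
Total head at MW-7: h = 637.08 − 41.19 = 595.89 ft.
Head difference: h(MW-4) − h(MW-7) = 580.09 − 595.89 = -15.80 ft.
Hydraulic gradient: i = |Δh| / L = 15.80 / 4237.3 = 0.00373.
Flow is from higher to lower head: from MW-7 toward MW-4, i.e. toward the south-east.

i ≈ 0.00373; groundwater flows toward the south-east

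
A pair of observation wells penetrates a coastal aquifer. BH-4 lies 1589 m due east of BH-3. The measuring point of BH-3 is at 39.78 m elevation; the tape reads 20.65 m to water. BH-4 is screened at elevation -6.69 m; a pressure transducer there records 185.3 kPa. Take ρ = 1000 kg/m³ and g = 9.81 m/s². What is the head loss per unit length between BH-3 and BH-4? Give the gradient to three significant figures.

i ≈ 0.00436 m/m

Total head at BH-3: h = 39.78 − 20.65 = 19.13 m.
Pressure head at BH-4: ψ = P/(ρg) = 185.3×1000 / (1000 × 9.81) = 18.89 m.
Total head at BH-4: h = z + ψ = -6.69 + 18.89 = 12.20 m.
Head difference: h(BH-3) − h(BH-4) = 19.13 − 12.20 = 6.93 m.
Hydraulic gradient: i = |Δh| / L = 6.93 / 1589 = 0.00436.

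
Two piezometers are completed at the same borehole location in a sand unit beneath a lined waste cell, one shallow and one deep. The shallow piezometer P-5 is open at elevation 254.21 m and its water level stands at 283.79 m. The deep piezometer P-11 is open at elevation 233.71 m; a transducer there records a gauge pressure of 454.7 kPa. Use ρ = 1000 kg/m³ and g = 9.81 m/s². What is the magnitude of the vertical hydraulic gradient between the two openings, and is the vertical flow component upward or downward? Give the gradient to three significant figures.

|i_v| ≈ 0.182; vertical flow is downward

Total head at P-5: h = 283.79 m (water level in the standpipe).
Pressure head at P-11: ψ = P/(ρg) = 454.7×1000 / (1000 × 9.81) = 46.35 m.
Total head at P-11: h = z + ψ = 233.71 + 46.35 = 280.06 m.
Δh = h(P-5) − h(P-11) = 283.79 − 280.06 = 3.73 m.
Vertical separation Δz = 254.21 − 233.71 = 20.50 m.
|i_v| = |Δh| / Δz = 3.73 / 20.50 = 0.182.
Head is higher in the shallow piezometer, so vertical flow is downward (recharge condition).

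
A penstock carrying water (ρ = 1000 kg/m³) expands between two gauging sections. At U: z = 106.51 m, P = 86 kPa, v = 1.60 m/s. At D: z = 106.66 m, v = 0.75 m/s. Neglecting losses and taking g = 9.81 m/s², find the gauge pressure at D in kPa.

Pressure head at U: ψ₁ = P₁/(ρg) = 86×1000 / (1000 × 9.81) = 8.77 m.
Velocity heads: v₁²/2g = 1.60²/19.62 = 0.130 m; v₂²/2g = 0.75²/19.62 = 0.029 m.
Total head H = z₁ + ψ₁ + v₁²/2g = 106.51 + 8.77 + 0.130 = 115.41 m.
ψ₂ = H − z₂ − v₂²/2g = 115.41 − 106.66 − 0.029 = 8.72 m.
P₂ = ρgψ₂ = 1000 × 9.81 × 8.72 ≈ 85.5 kPa.

P₂ ≈ 85.5 kPa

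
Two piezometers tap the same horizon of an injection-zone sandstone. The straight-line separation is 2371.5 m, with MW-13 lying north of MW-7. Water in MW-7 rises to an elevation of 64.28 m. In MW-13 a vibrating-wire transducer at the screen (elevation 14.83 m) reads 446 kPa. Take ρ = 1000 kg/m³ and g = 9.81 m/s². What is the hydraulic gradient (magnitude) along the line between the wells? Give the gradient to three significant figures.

Total head at MW-7: h = 64.28 m (water level in the piezometer is the total head).
Pressure head at MW-13: ψ = P/(ρg) = 446×1000 / (1000 × 9.81) = 45.46 m.
Total head at MW-13: h = z + ψ = 14.83 + 45.46 = 60.29 m.
Head difference: h(MW-7) − h(MW-13) = 64.28 − 60.29 = 3.99 m.
Hydraulic gradient: i = |Δh| / L = 3.99 / 2371.5 = 0.00168.

i ≈ 0.00168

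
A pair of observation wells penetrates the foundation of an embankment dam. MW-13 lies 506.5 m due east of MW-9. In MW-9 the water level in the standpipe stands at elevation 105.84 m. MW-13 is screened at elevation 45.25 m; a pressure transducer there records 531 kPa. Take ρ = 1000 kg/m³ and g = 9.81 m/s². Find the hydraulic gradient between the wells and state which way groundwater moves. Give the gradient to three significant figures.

i ≈ 0.0128; groundwater flows toward the east

Total head at MW-9: h = 105.84 m (water level in the piezometer is the total head).
Pressure head at MW-13: ψ = P/(ρg) = 531×1000 / (1000 × 9.81) = 54.13 m.
Total head at MW-13: h = z + ψ = 45.25 + 54.13 = 99.38 m.
Head difference: h(MW-9) − h(MW-13) = 105.84 − 99.38 = 6.46 m.
Hydraulic gradient: i = |Δh| / L = 6.46 / 506.5 = 0.0128.
Flow is from higher to lower head: from MW-9 toward MW-13, i.e. toward the east.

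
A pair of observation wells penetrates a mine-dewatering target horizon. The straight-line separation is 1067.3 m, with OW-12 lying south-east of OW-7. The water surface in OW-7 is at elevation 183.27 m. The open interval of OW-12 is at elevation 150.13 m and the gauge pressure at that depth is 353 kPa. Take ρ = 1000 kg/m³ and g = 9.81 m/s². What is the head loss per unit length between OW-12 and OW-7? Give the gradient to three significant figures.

Total head at OW-7: h = 183.27 m (water level in the piezometer is the total head).
Pressure head at OW-12: ψ = P/(ρg) = 353×1000 / (1000 × 9.81) = 35.98 m.
Total head at OW-12: h = z + ψ = 150.13 + 35.98 = 186.11 m.
Head difference: h(OW-7) − h(OW-12) = 183.27 − 186.11 = -2.84 m.
Hydraulic gradient: i = |Δh| / L = 2.84 / 1067.3 = 0.00266.

i ≈ 0.00266 m/m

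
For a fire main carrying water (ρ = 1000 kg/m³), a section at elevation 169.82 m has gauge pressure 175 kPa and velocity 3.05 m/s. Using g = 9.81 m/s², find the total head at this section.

Pressure head ψ = P/(ρg) = 175×1000 / (1000 × 9.81) = 17.84 m.
Velocity head = v²/(2g) = 3.05² / (2 × 9.81) = 0.474 m.
h = z + ψ + v²/(2g) = 169.82 + 17.84 + 0.474 = 188.13 m.

h ≈ 188.13 m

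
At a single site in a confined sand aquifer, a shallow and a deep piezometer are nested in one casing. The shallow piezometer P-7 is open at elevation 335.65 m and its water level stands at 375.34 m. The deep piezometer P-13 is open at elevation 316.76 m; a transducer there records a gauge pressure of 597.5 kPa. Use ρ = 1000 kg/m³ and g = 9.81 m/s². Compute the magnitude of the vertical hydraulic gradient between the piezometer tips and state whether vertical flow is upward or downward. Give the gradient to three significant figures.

|i_v| ≈ 0.123; vertical flow is upward

Total head at P-7: h = 375.34 m (water level in the standpipe).
Pressure head at P-13: ψ = P/(ρg) = 597.5×1000 / (1000 × 9.81) = 60.91 m.
Total head at P-13: h = z + ψ = 316.76 + 60.91 = 377.67 m.
Δh = h(P-7) − h(P-13) = 375.34 − 377.67 = -2.33 m.
Vertical separation Δz = 335.65 − 316.76 = 18.89 m.
|i_v| = |Δh| / Δz = 2.33 / 18.89 = 0.123.
Head is higher in the deep piezometer, so vertical flow is upward (discharge condition).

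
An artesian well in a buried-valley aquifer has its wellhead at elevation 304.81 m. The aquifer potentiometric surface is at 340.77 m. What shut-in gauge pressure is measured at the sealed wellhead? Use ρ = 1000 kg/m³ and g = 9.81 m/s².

P ≈ 353 kPa

Head above the cap: Δh = 340.77 − 304.81 = 35.96 m.
P = ρgΔh = 1000 × 9.81 × 35.96 = 352768 Pa ≈ 353 kPa.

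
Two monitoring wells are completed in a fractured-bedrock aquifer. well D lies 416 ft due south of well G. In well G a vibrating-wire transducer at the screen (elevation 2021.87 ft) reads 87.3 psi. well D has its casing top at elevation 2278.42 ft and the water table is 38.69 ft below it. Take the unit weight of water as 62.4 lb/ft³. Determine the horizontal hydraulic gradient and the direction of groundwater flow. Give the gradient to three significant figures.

Pressure head at well G: ψ = 144·P/γ = 144 × 87.3 / 62.4 = 201.46 ft.
Total head at well G: h = z + ψ = 2021.87 + 201.46 = 2223.33 ft.
Total head at well D: h = 2278.42 − 38.69 = 2239.73 ft.
Head difference: h(well G) − h(well D) = 2223.33 − 2239.73 = -16.40 ft.
Hydraulic gradient: i = |Δh| / L = 16.40 / 416 = 0.0394.
Flow is from higher to lower head: from well D toward well G, i.e. toward the north.

i ≈ 0.0394; groundwater flows toward the north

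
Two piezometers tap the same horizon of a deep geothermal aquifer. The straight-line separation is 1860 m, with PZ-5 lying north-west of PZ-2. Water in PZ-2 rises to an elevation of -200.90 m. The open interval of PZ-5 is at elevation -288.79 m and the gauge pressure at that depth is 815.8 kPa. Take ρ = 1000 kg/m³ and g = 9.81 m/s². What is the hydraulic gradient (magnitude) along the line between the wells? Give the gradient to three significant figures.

i ≈ 0.00254

Total head at PZ-2: h = -200.90 m (water level in the piezometer is the total head).
Pressure head at PZ-5: ψ = P/(ρg) = 815.8×1000 / (1000 × 9.81) = 83.16 m.
Total head at PZ-5: h = z + ψ = -288.79 + 83.16 = -205.63 m.
Head difference: h(PZ-2) − h(PZ-5) = -200.90 − (-205.63) = 4.73 m.
Hydraulic gradient: i = |Δh| / L = 4.73 / 1860 = 0.00254.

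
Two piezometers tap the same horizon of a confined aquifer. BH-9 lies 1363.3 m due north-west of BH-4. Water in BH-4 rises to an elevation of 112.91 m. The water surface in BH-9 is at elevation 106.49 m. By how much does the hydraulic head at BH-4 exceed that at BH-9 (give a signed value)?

Δh ≈ 6.42 m

Total head at BH-4: h = 112.91 m (water level in the piezometer is the total head).
Total head at BH-9: h = 106.49 m (water level in the piezometer is the total head).
Head difference: h(BH-4) − h(BH-9) = 112.91 − 106.49 = 6.42 m.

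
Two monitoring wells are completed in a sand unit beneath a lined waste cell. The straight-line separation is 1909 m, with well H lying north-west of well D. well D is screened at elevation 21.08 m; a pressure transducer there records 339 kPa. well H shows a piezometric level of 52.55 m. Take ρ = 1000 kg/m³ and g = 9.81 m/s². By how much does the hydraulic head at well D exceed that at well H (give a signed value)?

Pressure head at well D: ψ = P/(ρg) = 339×1000 / (1000 × 9.81) = 34.56 m.
Total head at well D: h = z + ψ = 21.08 + 34.56 = 55.64 m.
Total head at well H: h = 52.55 m (water level in the piezometer is the total head).
Head difference: h(well D) − h(well H) = 55.64 − 52.55 = 3.09 m.

Δh ≈ 3.09 m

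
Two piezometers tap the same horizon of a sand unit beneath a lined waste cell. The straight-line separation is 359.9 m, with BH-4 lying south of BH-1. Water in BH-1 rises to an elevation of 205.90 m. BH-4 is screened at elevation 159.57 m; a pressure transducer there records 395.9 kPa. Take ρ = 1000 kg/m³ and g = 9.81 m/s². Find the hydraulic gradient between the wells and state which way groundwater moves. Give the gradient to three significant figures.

Total head at BH-1: h = 205.90 m (water level in the piezometer is the total head).
Pressure head at BH-4: ψ = P/(ρg) = 395.9×1000 / (1000 × 9.81) = 40.36 m.
Total head at BH-4: h = z + ψ = 159.57 + 40.36 = 199.93 m.
Head difference: h(BH-1) − h(BH-4) = 205.90 − 199.93 = 5.97 m.
Hydraulic gradient: i = |Δh| / L = 5.97 / 359.9 = 0.0166.
Flow is from higher to lower head: from BH-1 toward BH-4, i.e. toward the south.

i ≈ 0.0166; groundwater flows toward the south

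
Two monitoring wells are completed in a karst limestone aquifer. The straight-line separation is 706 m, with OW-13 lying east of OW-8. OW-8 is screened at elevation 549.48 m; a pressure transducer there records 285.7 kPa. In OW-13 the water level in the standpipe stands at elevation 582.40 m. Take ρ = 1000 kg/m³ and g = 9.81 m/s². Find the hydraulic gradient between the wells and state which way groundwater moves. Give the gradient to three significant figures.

i ≈ 0.00538; groundwater flows toward the west

Pressure head at OW-8: ψ = P/(ρg) = 285.7×1000 / (1000 × 9.81) = 29.12 m.
Total head at OW-8: h = z + ψ = 549.48 + 29.12 = 578.60 m.
Total head at OW-13: h = 582.40 m (water level in the piezometer is the total head).
Head difference: h(OW-8) − h(OW-13) = 578.60 − 582.40 = -3.80 m.
Hydraulic gradient: i = |Δh| / L = 3.80 / 706 = 0.00538.
Flow is from higher to lower head: from OW-13 toward OW-8, i.e. toward the west.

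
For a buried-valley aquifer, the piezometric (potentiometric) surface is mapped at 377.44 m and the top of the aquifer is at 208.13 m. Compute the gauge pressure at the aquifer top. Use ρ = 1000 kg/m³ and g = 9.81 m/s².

Pressure head at the aquifer top: ψ = h − z = 377.44 − 208.13 = 169.31 m.
P = ρgψ = 1000 × 9.81 × 169.31 = 1660931 Pa ≈ 1660 kPa.

P ≈ 1660 kPa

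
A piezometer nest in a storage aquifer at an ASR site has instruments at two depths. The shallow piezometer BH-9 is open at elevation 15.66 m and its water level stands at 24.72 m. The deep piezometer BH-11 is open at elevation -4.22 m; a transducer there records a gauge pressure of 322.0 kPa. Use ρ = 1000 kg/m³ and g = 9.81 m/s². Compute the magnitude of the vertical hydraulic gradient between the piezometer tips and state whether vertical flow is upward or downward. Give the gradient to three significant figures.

Total head at BH-9: h = 24.72 m (water level in the standpipe).
Pressure head at BH-11: ψ = P/(ρg) = 322.0×1000 / (1000 × 9.81) = 32.82 m.
Total head at BH-11: h = z + ψ = -4.22 + 32.82 = 28.60 m.
Δh = h(BH-9) − h(BH-11) = 24.72 − 28.60 = -3.88 m.
Vertical separation Δz = 15.66 − (-4.22) = 19.88 m.
|i_v| = |Δh| / Δz = 3.88 / 19.88 = 0.195.
Head is higher in the deep piezometer, so vertical flow is upward (discharge condition).

|i_v| ≈ 0.195; vertical flow is upward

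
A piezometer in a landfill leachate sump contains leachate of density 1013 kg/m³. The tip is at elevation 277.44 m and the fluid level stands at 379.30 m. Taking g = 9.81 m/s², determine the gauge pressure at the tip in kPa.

P ≈ 1010 kPa

Pressure head ψ = h − z = 379.30 − 277.44 = 101.86 m.
P = ρgψ = 1013 × 9.81 × 101.86 = 1012237 Pa ≈ 1010 kPa.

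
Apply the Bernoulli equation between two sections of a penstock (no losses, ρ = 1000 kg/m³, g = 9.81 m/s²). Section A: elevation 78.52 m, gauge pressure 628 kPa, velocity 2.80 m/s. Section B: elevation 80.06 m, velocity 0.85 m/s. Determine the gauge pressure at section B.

Pressure head at A: ψ₁ = P₁/(ρg) = 628×1000 / (1000 × 9.81) = 64.02 m.
Velocity heads: v₁²/2g = 2.80²/19.62 = 0.400 m; v₂²/2g = 0.85²/19.62 = 0.037 m.
Total head H = z₁ + ψ₁ + v₁²/2g = 78.52 + 64.02 + 0.400 = 142.94 m.
ψ₂ = H − z₂ − v₂²/2g = 142.94 − 80.06 − 0.037 = 62.84 m.
P₂ = ρgψ₂ = 1000 × 9.81 × 62.84 ≈ 616 kPa.

P₂ ≈ 616 kPa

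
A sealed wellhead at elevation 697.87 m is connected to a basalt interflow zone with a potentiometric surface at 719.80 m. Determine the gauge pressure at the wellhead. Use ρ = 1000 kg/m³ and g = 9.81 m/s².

Head above the cap: Δh = 719.80 − 697.87 = 21.93 m.
P = ρgΔh = 1000 × 9.81 × 21.93 = 215133 Pa ≈ 215 kPa.

P ≈ 215 kPa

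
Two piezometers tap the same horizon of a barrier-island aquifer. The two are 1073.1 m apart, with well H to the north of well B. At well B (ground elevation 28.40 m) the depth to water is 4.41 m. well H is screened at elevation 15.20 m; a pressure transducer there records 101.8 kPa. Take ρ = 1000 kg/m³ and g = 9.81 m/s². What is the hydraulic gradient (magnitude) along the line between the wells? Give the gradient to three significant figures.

Total head at well B: h = 28.40 − 4.41 = 23.99 m.
Pressure head at well H: ψ = P/(ρg) = 101.8×1000 / (1000 × 9.81) = 10.38 m.
Total head at well H: h = z + ψ = 15.20 + 10.38 = 25.58 m.
Head difference: h(well B) − h(well H) = 23.99 − 25.58 = -1.59 m.
Hydraulic gradient: i = |Δh| / L = 1.59 / 1073.1 = 0.00148.

i ≈ 0.00148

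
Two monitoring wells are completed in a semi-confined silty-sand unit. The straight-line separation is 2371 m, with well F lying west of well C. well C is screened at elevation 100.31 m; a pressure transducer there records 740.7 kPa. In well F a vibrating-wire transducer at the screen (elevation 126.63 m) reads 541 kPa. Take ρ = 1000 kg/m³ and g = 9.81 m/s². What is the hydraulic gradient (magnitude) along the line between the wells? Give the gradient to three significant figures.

i ≈ 0.00252

Pressure head at well C: ψ = P/(ρg) = 740.7×1000 / (1000 × 9.81) = 75.50 m.
Total head at well C: h = z + ψ = 100.31 + 75.50 = 175.81 m.
Pressure head at well F: ψ = P/(ρg) = 541×1000 / (1000 × 9.81) = 55.15 m.
Total head at well F: h = z + ψ = 126.63 + 55.15 = 181.78 m.
Head difference: h(well C) − h(well F) = 175.81 − 181.78 = -5.97 m.
Hydraulic gradient: i = |Δh| / L = 5.97 / 2371 = 0.00252.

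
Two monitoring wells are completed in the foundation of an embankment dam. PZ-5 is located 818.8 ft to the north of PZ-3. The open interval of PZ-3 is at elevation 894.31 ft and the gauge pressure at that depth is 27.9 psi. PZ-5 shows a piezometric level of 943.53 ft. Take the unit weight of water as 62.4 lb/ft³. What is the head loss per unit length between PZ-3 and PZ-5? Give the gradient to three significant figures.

i ≈ 0.0185 ft/ft

Pressure head at PZ-3: ψ = 144·P/γ = 144 × 27.9 / 62.4 = 64.38 ft.
Total head at PZ-3: h = z + ψ = 894.31 + 64.38 = 958.69 ft.
Total head at PZ-5: h = 943.53 ft (water level in the piezometer is the total head).
Head difference: h(PZ-3) − h(PZ-5) = 958.69 − 943.53 = 15.16 ft.
Hydraulic gradient: i = |Δh| / L = 15.16 / 818.8 = 0.0185.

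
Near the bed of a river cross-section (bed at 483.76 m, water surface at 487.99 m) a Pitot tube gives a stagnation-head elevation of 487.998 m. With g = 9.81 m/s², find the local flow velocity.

Near the bed, under hydrostatic conditions, the piezometric head (z + ψ) equals the free-surface elevation, 487.99 m.
Velocity head = total − piezometric = 487.998 − 487.99 = 0.008 m.
v = √(2g·h_v) = √(2 × 9.81 × 0.008) = 0.396 m/s.

v ≈ 0.396 m/s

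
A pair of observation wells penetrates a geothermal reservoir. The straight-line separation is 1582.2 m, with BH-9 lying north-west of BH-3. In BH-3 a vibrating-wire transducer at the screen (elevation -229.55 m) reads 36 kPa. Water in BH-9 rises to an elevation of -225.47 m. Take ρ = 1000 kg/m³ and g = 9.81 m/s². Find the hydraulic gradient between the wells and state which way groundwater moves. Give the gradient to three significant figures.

i ≈ 0.000259; groundwater flows toward the south-east

Pressure head at BH-3: ψ = P/(ρg) = 36×1000 / (1000 × 9.81) = 3.67 m.
Total head at BH-3: h = z + ψ = -229.55 + 3.67 = -225.88 m.
Total head at BH-9: h = -225.47 m (water level in the piezometer is the total head).
Head difference: h(BH-3) − h(BH-9) = -225.88 − (-225.47) = -0.41 m.
Hydraulic gradient: i = |Δh| / L = 0.41 / 1582.2 = 0.000259.
Flow is from higher to lower head: from BH-9 toward BH-3, i.e. toward the south-east.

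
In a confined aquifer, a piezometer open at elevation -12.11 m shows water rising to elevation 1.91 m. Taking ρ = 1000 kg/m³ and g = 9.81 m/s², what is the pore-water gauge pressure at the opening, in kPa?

Pressure head ψ = h − z = 1.91 − (-12.11) = 14.02 m.
P = ρgψ = 1000 × 9.81 × 14.02 = 137536 Pa ≈ 138 kPa.

P ≈ 138 kPa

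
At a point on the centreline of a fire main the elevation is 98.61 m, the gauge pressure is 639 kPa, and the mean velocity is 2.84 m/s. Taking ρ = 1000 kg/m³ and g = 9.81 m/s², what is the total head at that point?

h ≈ 164.16 m

Pressure head ψ = P/(ρg) = 639×1000 / (1000 × 9.81) = 65.14 m.
Velocity head = v²/(2g) = 2.84² / (2 × 9.81) = 0.411 m.
h = z + ψ + v²/(2g) = 98.61 + 65.14 + 0.411 = 164.16 m.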